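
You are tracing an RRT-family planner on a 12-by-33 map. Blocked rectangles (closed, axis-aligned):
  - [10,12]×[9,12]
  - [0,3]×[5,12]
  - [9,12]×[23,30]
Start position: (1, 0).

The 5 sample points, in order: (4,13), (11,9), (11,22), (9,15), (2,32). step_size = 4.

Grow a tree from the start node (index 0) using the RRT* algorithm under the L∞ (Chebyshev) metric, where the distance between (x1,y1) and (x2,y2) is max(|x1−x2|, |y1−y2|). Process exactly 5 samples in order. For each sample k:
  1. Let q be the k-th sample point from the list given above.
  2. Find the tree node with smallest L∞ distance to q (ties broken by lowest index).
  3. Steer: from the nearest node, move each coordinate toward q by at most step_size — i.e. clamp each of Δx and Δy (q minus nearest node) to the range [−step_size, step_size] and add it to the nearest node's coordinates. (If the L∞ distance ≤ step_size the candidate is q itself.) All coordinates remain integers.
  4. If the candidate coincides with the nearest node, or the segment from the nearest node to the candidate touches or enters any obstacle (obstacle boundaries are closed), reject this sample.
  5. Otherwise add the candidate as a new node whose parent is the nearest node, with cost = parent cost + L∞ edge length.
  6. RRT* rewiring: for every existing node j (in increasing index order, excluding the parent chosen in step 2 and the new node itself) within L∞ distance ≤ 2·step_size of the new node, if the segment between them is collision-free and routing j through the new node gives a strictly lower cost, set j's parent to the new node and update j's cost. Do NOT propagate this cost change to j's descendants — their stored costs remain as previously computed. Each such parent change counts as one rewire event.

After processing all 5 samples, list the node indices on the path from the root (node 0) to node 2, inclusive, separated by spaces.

1. q=(4,13) nearest=0 d=13 new=(4,4) → add node 1 parent=0 cost=4
2. q=(11,9) nearest=1 d=7 new=(8,8) → add node 2 parent=1 cost=8
3. q=(11,22) nearest=2 d=14 new=(11,12) → blocked by [10,12]×[9,12], reject
4. q=(9,15) nearest=2 d=7 new=(9,12) → add node 3 parent=2 cost=12
5. q=(2,32) nearest=3 d=20 new=(5,16) → add node 4 parent=3 cost=16

Path: 0 1 2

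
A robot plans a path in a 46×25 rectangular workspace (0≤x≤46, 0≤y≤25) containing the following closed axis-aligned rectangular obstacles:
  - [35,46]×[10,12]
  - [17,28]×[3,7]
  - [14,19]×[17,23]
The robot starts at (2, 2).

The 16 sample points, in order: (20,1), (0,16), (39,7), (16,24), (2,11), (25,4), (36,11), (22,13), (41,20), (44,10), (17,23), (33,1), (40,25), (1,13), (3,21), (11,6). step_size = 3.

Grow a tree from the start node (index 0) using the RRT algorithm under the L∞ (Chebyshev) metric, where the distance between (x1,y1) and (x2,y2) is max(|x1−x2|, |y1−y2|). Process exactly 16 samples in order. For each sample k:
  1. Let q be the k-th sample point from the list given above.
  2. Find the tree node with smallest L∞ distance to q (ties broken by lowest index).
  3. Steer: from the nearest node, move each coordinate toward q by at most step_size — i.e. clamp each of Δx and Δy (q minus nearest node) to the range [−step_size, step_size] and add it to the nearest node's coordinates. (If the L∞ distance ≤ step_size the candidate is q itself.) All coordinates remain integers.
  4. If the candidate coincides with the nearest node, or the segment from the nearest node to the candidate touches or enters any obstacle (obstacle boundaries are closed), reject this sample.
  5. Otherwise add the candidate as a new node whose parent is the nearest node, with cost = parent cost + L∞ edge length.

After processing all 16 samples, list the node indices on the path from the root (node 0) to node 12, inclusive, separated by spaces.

1. q=(20,1) nearest=0 d=18 new=(5,1) → add node 1 parent=0 cost=3
2. q=(0,16) nearest=0 d=14 new=(0,5) → add node 2 parent=0 cost=3
3. q=(39,7) nearest=1 d=34 new=(8,4) → add node 3 parent=1 cost=6
4. q=(16,24) nearest=2 d=19 new=(3,8) → add node 4 parent=2 cost=6
5. q=(2,11) nearest=4 d=3 new=(2,11) → add node 5 parent=4 cost=9
6. q=(25,4) nearest=3 d=17 new=(11,4) → add node 6 parent=3 cost=9
7. q=(36,11) nearest=6 d=25 new=(14,7) → add node 7 parent=6 cost=12
8. q=(22,13) nearest=7 d=8 new=(17,10) → add node 8 parent=7 cost=15
9. q=(41,20) nearest=8 d=24 new=(20,13) → add node 9 parent=8 cost=18
10. q=(44,10) nearest=9 d=24 new=(23,10) → add node 10 parent=9 cost=21
11. q=(17,23) nearest=9 d=10 new=(17,16) → add node 11 parent=9 cost=21
12. q=(33,1) nearest=10 d=10 new=(26,7) → blocked by [17,28]×[3,7], reject
13. q=(40,25) nearest=10 d=17 new=(26,13) → add node 12 parent=10 cost=24
14. q=(1,13) nearest=5 d=2 new=(1,13) → add node 13 parent=5 cost=11
15. q=(3,21) nearest=13 d=8 new=(3,16) → add node 14 parent=13 cost=14
16. q=(11,6) nearest=6 d=2 new=(11,6) → add node 15 parent=6 cost=11

Path: 0 1 3 6 7 8 9 10 12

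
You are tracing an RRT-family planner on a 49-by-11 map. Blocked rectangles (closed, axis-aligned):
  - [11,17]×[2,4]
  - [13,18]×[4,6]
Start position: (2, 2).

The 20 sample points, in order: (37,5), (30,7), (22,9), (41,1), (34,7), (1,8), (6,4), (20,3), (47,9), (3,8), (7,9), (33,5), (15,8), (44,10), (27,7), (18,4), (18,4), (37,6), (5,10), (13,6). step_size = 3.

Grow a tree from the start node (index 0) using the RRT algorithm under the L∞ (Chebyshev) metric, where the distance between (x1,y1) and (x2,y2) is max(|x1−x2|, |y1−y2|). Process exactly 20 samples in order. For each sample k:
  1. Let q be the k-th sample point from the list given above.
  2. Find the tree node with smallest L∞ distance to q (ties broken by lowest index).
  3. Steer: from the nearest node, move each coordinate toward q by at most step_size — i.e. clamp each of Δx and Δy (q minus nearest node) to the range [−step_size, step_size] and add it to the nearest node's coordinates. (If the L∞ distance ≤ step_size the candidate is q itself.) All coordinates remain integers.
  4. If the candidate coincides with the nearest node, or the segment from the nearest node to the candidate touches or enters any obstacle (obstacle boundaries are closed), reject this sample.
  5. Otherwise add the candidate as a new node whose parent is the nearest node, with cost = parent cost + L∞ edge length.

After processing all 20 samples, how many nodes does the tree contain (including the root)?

Node count: 16

1. q=(37,5) nearest=0 d=35 new=(5,5) → add node 1 parent=0 cost=3
2. q=(30,7) nearest=1 d=25 new=(8,7) → add node 2 parent=1 cost=6
3. q=(22,9) nearest=2 d=14 new=(11,9) → add node 3 parent=2 cost=9
4. q=(41,1) nearest=3 d=30 new=(14,6) → blocked by [13,18]×[4,6], reject
5. q=(34,7) nearest=3 d=23 new=(14,7) → add node 4 parent=3 cost=12
6. q=(1,8) nearest=1 d=4 new=(2,8) → add node 5 parent=1 cost=6
7. q=(6,4) nearest=1 d=1 new=(6,4) → add node 6 parent=1 cost=4
8. q=(20,3) nearest=4 d=6 new=(17,4) → blocked by [11,17]×[2,4], reject
9. q=(47,9) nearest=4 d=33 new=(17,9) → add node 7 parent=4 cost=15
10. q=(3,8) nearest=5 d=1 new=(3,8) → add node 8 parent=5 cost=7
11. q=(7,9) nearest=2 d=2 new=(7,9) → add node 9 parent=2 cost=8
12. q=(33,5) nearest=7 d=16 new=(20,6) → add node 10 parent=7 cost=18
13. q=(15,8) nearest=4 d=1 new=(15,8) → add node 11 parent=4 cost=13
14. q=(44,10) nearest=10 d=24 new=(23,9) → add node 12 parent=10 cost=21
15. q=(27,7) nearest=12 d=4 new=(26,7) → add node 13 parent=12 cost=24
16. q=(18,4) nearest=10 d=2 new=(18,4) → blocked by [13,18]×[4,6], reject
17. q=(18,4) nearest=10 d=2 new=(18,4) → blocked by [13,18]×[4,6], reject
18. q=(37,6) nearest=13 d=11 new=(29,6) → add node 14 parent=13 cost=27
19. q=(5,10) nearest=8 d=2 new=(5,10) → add node 15 parent=8 cost=9
20. q=(13,6) nearest=4 d=1 new=(13,6) → blocked by [13,18]×[4,6], reject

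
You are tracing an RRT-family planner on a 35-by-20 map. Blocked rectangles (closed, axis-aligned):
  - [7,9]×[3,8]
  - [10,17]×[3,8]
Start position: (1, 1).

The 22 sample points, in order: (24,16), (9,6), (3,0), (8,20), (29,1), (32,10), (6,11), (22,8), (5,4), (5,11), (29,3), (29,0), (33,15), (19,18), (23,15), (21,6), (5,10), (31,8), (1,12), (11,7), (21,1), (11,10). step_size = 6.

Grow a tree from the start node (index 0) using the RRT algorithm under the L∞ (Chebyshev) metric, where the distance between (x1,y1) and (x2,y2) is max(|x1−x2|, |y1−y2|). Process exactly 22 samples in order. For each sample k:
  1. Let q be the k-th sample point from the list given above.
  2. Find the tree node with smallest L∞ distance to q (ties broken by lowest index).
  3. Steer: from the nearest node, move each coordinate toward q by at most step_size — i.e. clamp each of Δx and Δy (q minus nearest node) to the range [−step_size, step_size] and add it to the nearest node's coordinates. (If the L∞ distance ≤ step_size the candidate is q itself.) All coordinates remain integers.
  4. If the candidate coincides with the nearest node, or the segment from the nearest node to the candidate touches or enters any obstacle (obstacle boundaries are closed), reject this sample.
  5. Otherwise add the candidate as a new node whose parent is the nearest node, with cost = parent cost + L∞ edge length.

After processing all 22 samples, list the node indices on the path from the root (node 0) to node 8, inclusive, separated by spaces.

Path: 0 1 2 6 7 8

1. q=(24,16) nearest=0 d=23 new=(7,7) → blocked by [7,9]×[3,8], reject
2. q=(9,6) nearest=0 d=8 new=(7,6) → blocked by [7,9]×[3,8], reject
3. q=(3,0) nearest=0 d=2 new=(3,0) → add node 1 parent=0 cost=2
4. q=(8,20) nearest=0 d=19 new=(7,7) → blocked by [7,9]×[3,8], reject
5. q=(29,1) nearest=1 d=26 new=(9,1) → add node 2 parent=1 cost=8
6. q=(32,10) nearest=2 d=23 new=(15,7) → blocked by [10,17]×[3,8], reject
7. q=(6,11) nearest=0 d=10 new=(6,7) → add node 3 parent=0 cost=6
8. q=(22,8) nearest=2 d=13 new=(15,7) → blocked by [10,17]×[3,8], reject
9. q=(5,4) nearest=3 d=3 new=(5,4) → add node 4 parent=3 cost=9
10. q=(5,11) nearest=3 d=4 new=(5,11) → add node 5 parent=3 cost=10
11. q=(29,3) nearest=2 d=20 new=(15,3) → blocked by [10,17]×[3,8], reject
12. q=(29,0) nearest=2 d=20 new=(15,0) → add node 6 parent=2 cost=14
13. q=(33,15) nearest=6 d=18 new=(21,6) → add node 7 parent=6 cost=20
14. q=(19,18) nearest=7 d=12 new=(19,12) → add node 8 parent=7 cost=26
15. q=(23,15) nearest=8 d=4 new=(23,15) → add node 9 parent=8 cost=30
16. q=(21,6) nearest=7 d=0 → coincident, reject
17. q=(5,10) nearest=5 d=1 new=(5,10) → add node 10 parent=5 cost=11
18. q=(31,8) nearest=9 d=8 new=(29,9) → add node 11 parent=9 cost=36
19. q=(1,12) nearest=5 d=4 new=(1,12) → add node 12 parent=5 cost=14
20. q=(11,7) nearest=3 d=5 new=(11,7) → blocked by [7,9]×[3,8], reject
21. q=(21,1) nearest=7 d=5 new=(21,1) → add node 13 parent=7 cost=25
22. q=(11,10) nearest=3 d=5 new=(11,10) → blocked by [7,9]×[3,8], reject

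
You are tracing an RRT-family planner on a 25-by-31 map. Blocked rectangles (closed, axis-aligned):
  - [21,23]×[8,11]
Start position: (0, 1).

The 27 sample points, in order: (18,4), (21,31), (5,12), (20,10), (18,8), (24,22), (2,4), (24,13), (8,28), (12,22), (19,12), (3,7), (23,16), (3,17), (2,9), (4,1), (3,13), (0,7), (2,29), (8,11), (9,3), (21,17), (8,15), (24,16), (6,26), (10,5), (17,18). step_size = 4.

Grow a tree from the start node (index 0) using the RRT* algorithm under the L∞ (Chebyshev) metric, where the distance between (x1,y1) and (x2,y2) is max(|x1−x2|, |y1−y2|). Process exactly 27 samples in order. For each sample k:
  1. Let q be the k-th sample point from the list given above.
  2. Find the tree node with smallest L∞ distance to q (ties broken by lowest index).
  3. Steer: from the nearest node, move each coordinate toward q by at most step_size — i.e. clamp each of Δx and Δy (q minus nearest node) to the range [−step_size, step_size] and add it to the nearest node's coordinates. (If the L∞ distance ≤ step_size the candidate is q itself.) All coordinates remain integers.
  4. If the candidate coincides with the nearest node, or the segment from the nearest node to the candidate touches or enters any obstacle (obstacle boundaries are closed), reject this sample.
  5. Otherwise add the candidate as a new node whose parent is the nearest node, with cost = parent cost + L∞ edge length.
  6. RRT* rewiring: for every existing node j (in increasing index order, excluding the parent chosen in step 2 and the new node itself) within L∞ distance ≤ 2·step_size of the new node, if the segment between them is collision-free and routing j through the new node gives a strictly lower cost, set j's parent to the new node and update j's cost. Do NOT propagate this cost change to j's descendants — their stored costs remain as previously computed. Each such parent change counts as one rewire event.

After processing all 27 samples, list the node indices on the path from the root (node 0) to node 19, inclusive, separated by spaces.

1. q=(18,4) nearest=0 d=18 new=(4,4) → add node 1 parent=0 cost=4
2. q=(21,31) nearest=1 d=27 new=(8,8) → add node 2 parent=1 cost=8
3. q=(5,12) nearest=2 d=4 new=(5,12) → add node 3 parent=2 cost=12
4. q=(20,10) nearest=2 d=12 new=(12,10) → add node 4 parent=2 cost=12
5. q=(18,8) nearest=4 d=6 new=(16,8) → add node 5 parent=4 cost=16
6. q=(24,22) nearest=4 d=12 new=(16,14) → add node 6 parent=4 cost=16
7. q=(2,4) nearest=1 d=2 new=(2,4) → add node 7 parent=1 cost=6
8. q=(24,13) nearest=5 d=8 new=(20,12) → add node 8 parent=5 cost=20
9. q=(8,28) nearest=6 d=14 new=(12,18) → add node 9 parent=6 cost=20
10. q=(12,22) nearest=9 d=4 new=(12,22) → add node 10 parent=9 cost=24
11. q=(19,12) nearest=8 d=1 new=(19,12) → add node 11 parent=8 cost=21
12. q=(3,7) nearest=1 d=3 new=(3,7) → add node 12 parent=1 cost=7
13. q=(23,16) nearest=8 d=4 new=(23,16) → add node 13 parent=8 cost=24
14. q=(3,17) nearest=3 d=5 new=(3,16) → add node 14 parent=3 cost=16
15. q=(2,9) nearest=12 d=2 new=(2,9) → add node 15 parent=12 cost=9
16. q=(4,1) nearest=1 d=3 new=(4,1) → add node 16 parent=1 cost=7
17. q=(3,13) nearest=3 d=2 new=(3,13) → add node 17 parent=3 cost=14
18. q=(0,7) nearest=15 d=2 new=(0,7) → add node 18 parent=15 cost=11
19. q=(2,29) nearest=10 d=10 new=(8,26) → add node 19 parent=10 cost=28
20. q=(8,11) nearest=2 d=3 new=(8,11) → add node 20 parent=2 cost=11; rewire 9→20 (18<20)
21. q=(9,3) nearest=1 d=5 new=(8,3) → add node 21 parent=1 cost=8
22. q=(21,17) nearest=13 d=2 new=(21,17) → add node 22 parent=13 cost=26
23. q=(8,15) nearest=3 d=3 new=(8,15) → add node 23 parent=3 cost=15; rewire 10→23 (22<24)
24. q=(24,16) nearest=13 d=1 new=(24,16) → add node 24 parent=13 cost=25
25. q=(6,26) nearest=19 d=2 new=(6,26) → add node 25 parent=19 cost=30
26. q=(10,5) nearest=21 d=2 new=(10,5) → add node 26 parent=21 cost=10
27. q=(17,18) nearest=6 d=4 new=(17,18) → add node 27 parent=6 cost=20; rewire 22→27 (24<26)

Path: 0 1 2 3 23 10 19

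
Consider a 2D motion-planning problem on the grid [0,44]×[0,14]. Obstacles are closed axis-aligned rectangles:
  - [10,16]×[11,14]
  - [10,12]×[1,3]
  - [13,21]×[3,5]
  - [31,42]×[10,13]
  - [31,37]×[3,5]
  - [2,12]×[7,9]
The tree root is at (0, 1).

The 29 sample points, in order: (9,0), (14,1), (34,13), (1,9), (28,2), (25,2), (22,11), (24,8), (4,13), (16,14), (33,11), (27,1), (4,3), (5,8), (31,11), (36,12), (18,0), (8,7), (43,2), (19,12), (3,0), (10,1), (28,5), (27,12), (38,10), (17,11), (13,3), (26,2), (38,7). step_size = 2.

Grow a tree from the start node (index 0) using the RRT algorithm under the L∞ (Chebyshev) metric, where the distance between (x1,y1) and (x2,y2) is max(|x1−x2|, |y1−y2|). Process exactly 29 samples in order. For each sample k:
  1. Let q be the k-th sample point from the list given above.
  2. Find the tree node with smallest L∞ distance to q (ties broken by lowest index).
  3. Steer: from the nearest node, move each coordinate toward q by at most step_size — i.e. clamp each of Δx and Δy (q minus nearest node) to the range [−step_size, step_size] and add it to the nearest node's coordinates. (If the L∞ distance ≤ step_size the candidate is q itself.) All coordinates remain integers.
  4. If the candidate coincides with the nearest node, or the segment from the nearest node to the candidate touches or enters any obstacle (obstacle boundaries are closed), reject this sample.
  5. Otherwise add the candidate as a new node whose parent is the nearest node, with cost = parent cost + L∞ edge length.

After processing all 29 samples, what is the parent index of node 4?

1. q=(9,0) nearest=0 d=9 new=(2,0) → add node 1 parent=0 cost=2
2. q=(14,1) nearest=1 d=12 new=(4,1) → add node 2 parent=1 cost=4
3. q=(34,13) nearest=2 d=30 new=(6,3) → add node 3 parent=2 cost=6
4. q=(1,9) nearest=3 d=6 new=(4,5) → add node 4 parent=3 cost=8
5. q=(28,2) nearest=3 d=22 new=(8,2) → add node 5 parent=3 cost=8
6. q=(25,2) nearest=5 d=17 new=(10,2) → blocked by [10,12]×[1,3], reject
7. q=(22,11) nearest=5 d=14 new=(10,4) → add node 6 parent=5 cost=10
8. q=(24,8) nearest=6 d=14 new=(12,6) → add node 7 parent=6 cost=12
9. q=(4,13) nearest=4 d=8 new=(4,7) → blocked by [2,12]×[7,9], reject
10. q=(16,14) nearest=7 d=8 new=(14,8) → add node 8 parent=7 cost=14
11. q=(33,11) nearest=8 d=19 new=(16,10) → add node 9 parent=8 cost=16
12. q=(27,1) nearest=9 d=11 new=(18,8) → add node 10 parent=9 cost=18
13. q=(4,3) nearest=2 d=2 new=(4,3) → add node 11 parent=2 cost=6
14. q=(5,8) nearest=4 d=3 new=(5,7) → blocked by [2,12]×[7,9], reject
15. q=(31,11) nearest=10 d=13 new=(20,10) → add node 12 parent=10 cost=20
16. q=(36,12) nearest=12 d=16 new=(22,12) → add node 13 parent=12 cost=22
17. q=(18,0) nearest=7 d=6 new=(14,4) → blocked by [13,21]×[3,5], reject
18. q=(8,7) nearest=6 d=3 new=(8,6) → add node 14 parent=6 cost=12
19. q=(43,2) nearest=13 d=21 new=(24,10) → add node 15 parent=13 cost=24
20. q=(19,12) nearest=12 d=2 new=(19,12) → add node 16 parent=12 cost=22
21. q=(3,0) nearest=1 d=1 new=(3,0) → add node 17 parent=1 cost=3
22. q=(10,1) nearest=5 d=2 new=(10,1) → blocked by [10,12]×[1,3], reject
23. q=(28,5) nearest=15 d=5 new=(26,8) → add node 18 parent=15 cost=26
24. q=(27,12) nearest=15 d=3 new=(26,12) → add node 19 parent=15 cost=26
25. q=(38,10) nearest=18 d=12 new=(28,10) → add node 20 parent=18 cost=28
26. q=(17,11) nearest=9 d=1 new=(17,11) → add node 21 parent=9 cost=17
27. q=(13,3) nearest=6 d=3 new=(12,3) → blocked by [10,12]×[1,3], reject
28. q=(26,2) nearest=18 d=6 new=(26,6) → add node 22 parent=18 cost=28
29. q=(38,7) nearest=20 d=10 new=(30,8) → add node 23 parent=20 cost=30

Parent of node 4: 3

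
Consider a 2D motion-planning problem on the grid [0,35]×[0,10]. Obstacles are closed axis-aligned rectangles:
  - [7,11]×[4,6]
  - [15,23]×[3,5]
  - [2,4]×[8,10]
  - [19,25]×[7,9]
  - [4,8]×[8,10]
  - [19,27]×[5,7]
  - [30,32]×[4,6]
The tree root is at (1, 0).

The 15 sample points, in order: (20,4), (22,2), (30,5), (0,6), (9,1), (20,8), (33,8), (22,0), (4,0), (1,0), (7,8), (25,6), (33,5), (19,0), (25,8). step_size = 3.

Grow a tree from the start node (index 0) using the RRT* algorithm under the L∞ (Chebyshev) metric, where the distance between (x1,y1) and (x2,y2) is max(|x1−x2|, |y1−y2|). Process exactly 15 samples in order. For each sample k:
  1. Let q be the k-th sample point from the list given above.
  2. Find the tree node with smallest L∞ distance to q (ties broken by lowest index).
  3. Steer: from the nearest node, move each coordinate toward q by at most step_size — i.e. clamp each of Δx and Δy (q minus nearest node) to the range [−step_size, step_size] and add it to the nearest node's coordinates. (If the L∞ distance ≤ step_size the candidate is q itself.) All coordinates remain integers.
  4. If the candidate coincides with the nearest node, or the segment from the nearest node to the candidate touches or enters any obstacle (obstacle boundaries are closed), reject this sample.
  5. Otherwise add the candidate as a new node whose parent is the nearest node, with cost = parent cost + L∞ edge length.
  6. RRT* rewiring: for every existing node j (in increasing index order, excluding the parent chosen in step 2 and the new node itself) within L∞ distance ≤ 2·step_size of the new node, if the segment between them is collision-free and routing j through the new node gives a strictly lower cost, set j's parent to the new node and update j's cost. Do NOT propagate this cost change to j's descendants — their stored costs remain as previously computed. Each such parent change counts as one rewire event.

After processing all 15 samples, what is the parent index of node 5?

Parent of node 5: 4

1. q=(20,4) nearest=0 d=19 new=(4,3) → add node 1 parent=0 cost=3
2. q=(22,2) nearest=1 d=18 new=(7,2) → add node 2 parent=1 cost=6
3. q=(30,5) nearest=2 d=23 new=(10,5) → blocked by [7,11]×[4,6], reject
4. q=(0,6) nearest=1 d=4 new=(1,6) → add node 3 parent=1 cost=6
5. q=(9,1) nearest=2 d=2 new=(9,1) → add node 4 parent=2 cost=8
6. q=(20,8) nearest=4 d=11 new=(12,4) → add node 5 parent=4 cost=11
7. q=(33,8) nearest=5 d=21 new=(15,7) → add node 6 parent=5 cost=14
8. q=(22,0) nearest=6 d=7 new=(18,4) → blocked by [15,23]×[3,5], reject
9. q=(4,0) nearest=0 d=3 new=(4,0) → add node 7 parent=0 cost=3
10. q=(1,0) nearest=0 d=0 → coincident, reject
11. q=(7,8) nearest=1 d=5 new=(7,6) → blocked by [7,11]×[4,6], reject
12. q=(25,6) nearest=6 d=10 new=(18,6) → add node 8 parent=6 cost=17
13. q=(33,5) nearest=8 d=15 new=(21,5) → blocked by [15,23]×[3,5], reject
14. q=(19,0) nearest=8 d=6 new=(19,3) → blocked by [15,23]×[3,5], reject
15. q=(25,8) nearest=8 d=7 new=(21,8) → blocked by [19,25]×[7,9], reject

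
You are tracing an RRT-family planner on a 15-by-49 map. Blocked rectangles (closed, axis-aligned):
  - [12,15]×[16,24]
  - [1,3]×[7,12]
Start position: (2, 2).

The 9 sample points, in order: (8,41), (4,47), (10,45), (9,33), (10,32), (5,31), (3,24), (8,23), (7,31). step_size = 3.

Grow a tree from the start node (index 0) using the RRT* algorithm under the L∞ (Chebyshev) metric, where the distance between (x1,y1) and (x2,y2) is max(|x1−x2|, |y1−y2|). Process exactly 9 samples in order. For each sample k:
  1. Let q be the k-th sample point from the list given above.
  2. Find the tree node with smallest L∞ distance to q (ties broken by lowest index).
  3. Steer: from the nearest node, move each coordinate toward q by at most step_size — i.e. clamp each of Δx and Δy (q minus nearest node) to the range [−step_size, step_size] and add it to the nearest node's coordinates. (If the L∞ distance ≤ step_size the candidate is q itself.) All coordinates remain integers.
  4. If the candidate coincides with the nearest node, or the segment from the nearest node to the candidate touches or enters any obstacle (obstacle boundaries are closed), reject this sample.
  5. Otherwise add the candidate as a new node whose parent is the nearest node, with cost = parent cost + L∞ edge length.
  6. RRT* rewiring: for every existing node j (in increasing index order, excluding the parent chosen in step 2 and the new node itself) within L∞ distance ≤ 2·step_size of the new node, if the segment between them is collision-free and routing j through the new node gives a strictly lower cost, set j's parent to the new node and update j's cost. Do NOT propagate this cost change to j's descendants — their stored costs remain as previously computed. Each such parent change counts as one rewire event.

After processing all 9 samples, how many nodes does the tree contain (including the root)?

Node count: 10

1. q=(8,41) nearest=0 d=39 new=(5,5) → add node 1 parent=0 cost=3
2. q=(4,47) nearest=1 d=42 new=(4,8) → add node 2 parent=1 cost=6
3. q=(10,45) nearest=2 d=37 new=(7,11) → add node 3 parent=2 cost=9
4. q=(9,33) nearest=3 d=22 new=(9,14) → add node 4 parent=3 cost=12
5. q=(10,32) nearest=4 d=18 new=(10,17) → add node 5 parent=4 cost=15
6. q=(5,31) nearest=5 d=14 new=(7,20) → add node 6 parent=5 cost=18
7. q=(3,24) nearest=6 d=4 new=(4,23) → add node 7 parent=6 cost=21
8. q=(8,23) nearest=6 d=3 new=(8,23) → add node 8 parent=6 cost=21
9. q=(7,31) nearest=7 d=8 new=(7,26) → add node 9 parent=7 cost=24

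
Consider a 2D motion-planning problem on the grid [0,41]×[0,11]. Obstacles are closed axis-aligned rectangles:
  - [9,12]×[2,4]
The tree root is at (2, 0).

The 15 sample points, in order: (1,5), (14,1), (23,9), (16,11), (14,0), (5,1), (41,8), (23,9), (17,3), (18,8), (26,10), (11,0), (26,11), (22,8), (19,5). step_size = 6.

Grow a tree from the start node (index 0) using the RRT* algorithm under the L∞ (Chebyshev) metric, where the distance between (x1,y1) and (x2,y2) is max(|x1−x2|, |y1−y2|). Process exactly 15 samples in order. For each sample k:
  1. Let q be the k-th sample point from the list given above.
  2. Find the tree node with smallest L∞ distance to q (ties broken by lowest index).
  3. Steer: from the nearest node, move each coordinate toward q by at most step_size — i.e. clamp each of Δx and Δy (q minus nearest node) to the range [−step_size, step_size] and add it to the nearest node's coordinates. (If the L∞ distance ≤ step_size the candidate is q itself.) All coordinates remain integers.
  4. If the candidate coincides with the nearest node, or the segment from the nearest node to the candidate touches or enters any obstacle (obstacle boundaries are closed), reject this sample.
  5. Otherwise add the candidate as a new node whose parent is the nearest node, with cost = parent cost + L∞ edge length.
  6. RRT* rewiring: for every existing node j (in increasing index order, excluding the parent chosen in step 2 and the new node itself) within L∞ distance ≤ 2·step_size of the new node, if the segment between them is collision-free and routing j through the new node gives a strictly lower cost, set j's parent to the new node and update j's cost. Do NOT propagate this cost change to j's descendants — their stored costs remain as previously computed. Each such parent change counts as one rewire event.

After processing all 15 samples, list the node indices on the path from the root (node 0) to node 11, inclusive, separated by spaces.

1. q=(1,5) nearest=0 d=5 new=(1,5) → add node 1 parent=0 cost=5
2. q=(14,1) nearest=0 d=12 new=(8,1) → add node 2 parent=0 cost=6
3. q=(23,9) nearest=2 d=15 new=(14,7) → blocked by [9,12]×[2,4], reject
4. q=(16,11) nearest=2 d=10 new=(14,7) → blocked by [9,12]×[2,4], reject
5. q=(14,0) nearest=2 d=6 new=(14,0) → add node 3 parent=2 cost=12
6. q=(5,1) nearest=0 d=3 new=(5,1) → add node 4 parent=0 cost=3
7. q=(41,8) nearest=3 d=27 new=(20,6) → add node 5 parent=3 cost=18
8. q=(23,9) nearest=5 d=3 new=(23,9) → add node 6 parent=5 cost=21
9. q=(17,3) nearest=3 d=3 new=(17,3) → add node 7 parent=3 cost=15
10. q=(18,8) nearest=5 d=2 new=(18,8) → add node 8 parent=5 cost=20
11. q=(26,10) nearest=6 d=3 new=(26,10) → add node 9 parent=6 cost=24
12. q=(11,0) nearest=2 d=3 new=(11,0) → add node 10 parent=2 cost=9; rewire 8→10 (17<20)
13. q=(26,11) nearest=9 d=1 new=(26,11) → add node 11 parent=9 cost=25
14. q=(22,8) nearest=6 d=1 new=(22,8) → add node 12 parent=6 cost=22
15. q=(19,5) nearest=5 d=1 new=(19,5) → add node 13 parent=5 cost=19

Path: 0 2 3 5 6 9 11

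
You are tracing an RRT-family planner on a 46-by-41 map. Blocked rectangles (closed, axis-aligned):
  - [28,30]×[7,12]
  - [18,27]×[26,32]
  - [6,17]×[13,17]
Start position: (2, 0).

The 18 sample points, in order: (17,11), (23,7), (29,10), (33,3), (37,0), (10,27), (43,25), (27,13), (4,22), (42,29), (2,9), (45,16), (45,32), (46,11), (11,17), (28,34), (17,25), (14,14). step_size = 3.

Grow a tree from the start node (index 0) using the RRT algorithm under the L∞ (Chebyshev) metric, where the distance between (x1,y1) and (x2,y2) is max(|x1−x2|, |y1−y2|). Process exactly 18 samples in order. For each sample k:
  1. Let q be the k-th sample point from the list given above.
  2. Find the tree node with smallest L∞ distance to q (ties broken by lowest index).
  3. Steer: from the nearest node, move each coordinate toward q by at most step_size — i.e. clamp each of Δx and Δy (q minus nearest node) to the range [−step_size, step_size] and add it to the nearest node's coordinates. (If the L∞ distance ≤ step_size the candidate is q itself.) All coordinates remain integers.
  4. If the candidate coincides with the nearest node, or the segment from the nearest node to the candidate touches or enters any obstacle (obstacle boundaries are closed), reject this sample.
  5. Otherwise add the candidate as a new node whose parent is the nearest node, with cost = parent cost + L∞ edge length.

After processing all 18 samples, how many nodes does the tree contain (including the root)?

Node count: 16

1. q=(17,11) nearest=0 d=15 new=(5,3) → add node 1 parent=0 cost=3
2. q=(23,7) nearest=1 d=18 new=(8,6) → add node 2 parent=1 cost=6
3. q=(29,10) nearest=2 d=21 new=(11,9) → add node 3 parent=2 cost=9
4. q=(33,3) nearest=3 d=22 new=(14,6) → add node 4 parent=3 cost=12
5. q=(37,0) nearest=4 d=23 new=(17,3) → add node 5 parent=4 cost=15
6. q=(10,27) nearest=3 d=18 new=(10,12) → add node 6 parent=3 cost=12
7. q=(43,25) nearest=5 d=26 new=(20,6) → add node 7 parent=5 cost=18
8. q=(27,13) nearest=7 d=7 new=(23,9) → add node 8 parent=7 cost=21
9. q=(4,22) nearest=6 d=10 new=(7,15) → blocked by [6,17]×[13,17], reject
10. q=(42,29) nearest=8 d=20 new=(26,12) → add node 9 parent=8 cost=24
11. q=(2,9) nearest=1 d=6 new=(2,6) → add node 10 parent=1 cost=6
12. q=(45,16) nearest=9 d=19 new=(29,15) → add node 11 parent=9 cost=27
13. q=(45,32) nearest=11 d=17 new=(32,18) → add node 12 parent=11 cost=30
14. q=(46,11) nearest=12 d=14 new=(35,15) → add node 13 parent=12 cost=33
15. q=(11,17) nearest=6 d=5 new=(11,15) → blocked by [6,17]×[13,17], reject
16. q=(28,34) nearest=12 d=16 new=(29,21) → add node 14 parent=12 cost=33
17. q=(17,25) nearest=11 d=12 new=(26,18) → add node 15 parent=11 cost=30
18. q=(14,14) nearest=6 d=4 new=(13,14) → blocked by [6,17]×[13,17], reject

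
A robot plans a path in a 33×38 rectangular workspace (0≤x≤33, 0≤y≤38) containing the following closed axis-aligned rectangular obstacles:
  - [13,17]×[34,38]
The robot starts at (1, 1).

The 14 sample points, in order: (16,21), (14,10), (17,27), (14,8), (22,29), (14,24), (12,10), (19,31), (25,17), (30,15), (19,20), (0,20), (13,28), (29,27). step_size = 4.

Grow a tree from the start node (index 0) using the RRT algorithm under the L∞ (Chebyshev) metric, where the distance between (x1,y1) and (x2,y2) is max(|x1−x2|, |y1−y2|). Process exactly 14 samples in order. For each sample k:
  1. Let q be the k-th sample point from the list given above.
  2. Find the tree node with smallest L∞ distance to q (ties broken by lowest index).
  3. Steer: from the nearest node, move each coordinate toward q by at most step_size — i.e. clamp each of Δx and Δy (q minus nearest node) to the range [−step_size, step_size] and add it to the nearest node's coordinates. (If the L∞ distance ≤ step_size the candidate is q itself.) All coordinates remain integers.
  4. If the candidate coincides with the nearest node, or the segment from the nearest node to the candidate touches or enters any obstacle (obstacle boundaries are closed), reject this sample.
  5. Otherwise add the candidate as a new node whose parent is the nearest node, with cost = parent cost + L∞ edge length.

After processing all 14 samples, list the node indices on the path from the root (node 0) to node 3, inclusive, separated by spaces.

1. q=(16,21) nearest=0 d=20 new=(5,5) → add node 1 parent=0 cost=4
2. q=(14,10) nearest=1 d=9 new=(9,9) → add node 2 parent=1 cost=8
3. q=(17,27) nearest=2 d=18 new=(13,13) → add node 3 parent=2 cost=12
4. q=(14,8) nearest=2 d=5 new=(13,8) → add node 4 parent=2 cost=12
5. q=(22,29) nearest=3 d=16 new=(17,17) → add node 5 parent=3 cost=16
6. q=(14,24) nearest=5 d=7 new=(14,21) → add node 6 parent=5 cost=20
7. q=(12,10) nearest=4 d=2 new=(12,10) → add node 7 parent=4 cost=14
8. q=(19,31) nearest=6 d=10 new=(18,25) → add node 8 parent=6 cost=24
9. q=(25,17) nearest=5 d=8 new=(21,17) → add node 9 parent=5 cost=20
10. q=(30,15) nearest=9 d=9 new=(25,15) → add node 10 parent=9 cost=24
11. q=(19,20) nearest=5 d=3 new=(19,20) → add node 11 parent=5 cost=19
12. q=(0,20) nearest=2 d=11 new=(5,13) → add node 12 parent=2 cost=12
13. q=(13,28) nearest=8 d=5 new=(14,28) → add node 13 parent=8 cost=28
14. q=(29,27) nearest=9 d=10 new=(25,21) → add node 14 parent=9 cost=24

Path: 0 1 2 3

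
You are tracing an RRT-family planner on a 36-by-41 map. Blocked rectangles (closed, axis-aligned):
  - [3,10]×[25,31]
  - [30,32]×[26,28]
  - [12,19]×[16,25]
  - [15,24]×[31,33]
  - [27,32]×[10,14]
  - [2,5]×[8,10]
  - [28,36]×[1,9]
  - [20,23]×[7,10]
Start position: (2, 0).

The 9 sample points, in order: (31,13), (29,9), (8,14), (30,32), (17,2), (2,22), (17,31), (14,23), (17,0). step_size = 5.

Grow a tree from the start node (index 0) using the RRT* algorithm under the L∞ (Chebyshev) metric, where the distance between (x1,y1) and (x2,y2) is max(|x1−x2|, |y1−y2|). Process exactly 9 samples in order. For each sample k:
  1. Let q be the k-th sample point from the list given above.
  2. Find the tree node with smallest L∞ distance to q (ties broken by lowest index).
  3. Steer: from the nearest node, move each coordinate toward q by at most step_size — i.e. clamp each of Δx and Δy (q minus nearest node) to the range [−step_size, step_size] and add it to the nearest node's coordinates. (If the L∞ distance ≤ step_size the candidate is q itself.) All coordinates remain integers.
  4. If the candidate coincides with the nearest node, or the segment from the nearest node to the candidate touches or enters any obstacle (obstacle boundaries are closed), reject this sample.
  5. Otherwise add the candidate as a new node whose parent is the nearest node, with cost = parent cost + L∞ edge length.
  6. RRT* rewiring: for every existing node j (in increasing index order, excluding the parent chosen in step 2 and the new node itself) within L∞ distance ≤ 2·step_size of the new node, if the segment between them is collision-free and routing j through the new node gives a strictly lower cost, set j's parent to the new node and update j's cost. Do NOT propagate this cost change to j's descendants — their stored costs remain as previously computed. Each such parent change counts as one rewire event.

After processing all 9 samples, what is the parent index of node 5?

1. q=(31,13) nearest=0 d=29 new=(7,5) → add node 1 parent=0 cost=5
2. q=(29,9) nearest=1 d=22 new=(12,9) → add node 2 parent=1 cost=10
3. q=(8,14) nearest=2 d=5 new=(8,14) → add node 3 parent=2 cost=15
4. q=(30,32) nearest=3 d=22 new=(13,19) → blocked by [12,19]×[16,25], reject
5. q=(17,2) nearest=2 d=7 new=(17,4) → add node 4 parent=2 cost=15
6. q=(2,22) nearest=3 d=8 new=(3,19) → add node 5 parent=3 cost=20
7. q=(17,31) nearest=5 d=14 new=(8,24) → add node 6 parent=5 cost=25
8. q=(14,23) nearest=6 d=6 new=(13,23) → blocked by [12,19]×[16,25], reject
9. q=(17,0) nearest=4 d=4 new=(17,0) → add node 7 parent=4 cost=19

Parent of node 5: 3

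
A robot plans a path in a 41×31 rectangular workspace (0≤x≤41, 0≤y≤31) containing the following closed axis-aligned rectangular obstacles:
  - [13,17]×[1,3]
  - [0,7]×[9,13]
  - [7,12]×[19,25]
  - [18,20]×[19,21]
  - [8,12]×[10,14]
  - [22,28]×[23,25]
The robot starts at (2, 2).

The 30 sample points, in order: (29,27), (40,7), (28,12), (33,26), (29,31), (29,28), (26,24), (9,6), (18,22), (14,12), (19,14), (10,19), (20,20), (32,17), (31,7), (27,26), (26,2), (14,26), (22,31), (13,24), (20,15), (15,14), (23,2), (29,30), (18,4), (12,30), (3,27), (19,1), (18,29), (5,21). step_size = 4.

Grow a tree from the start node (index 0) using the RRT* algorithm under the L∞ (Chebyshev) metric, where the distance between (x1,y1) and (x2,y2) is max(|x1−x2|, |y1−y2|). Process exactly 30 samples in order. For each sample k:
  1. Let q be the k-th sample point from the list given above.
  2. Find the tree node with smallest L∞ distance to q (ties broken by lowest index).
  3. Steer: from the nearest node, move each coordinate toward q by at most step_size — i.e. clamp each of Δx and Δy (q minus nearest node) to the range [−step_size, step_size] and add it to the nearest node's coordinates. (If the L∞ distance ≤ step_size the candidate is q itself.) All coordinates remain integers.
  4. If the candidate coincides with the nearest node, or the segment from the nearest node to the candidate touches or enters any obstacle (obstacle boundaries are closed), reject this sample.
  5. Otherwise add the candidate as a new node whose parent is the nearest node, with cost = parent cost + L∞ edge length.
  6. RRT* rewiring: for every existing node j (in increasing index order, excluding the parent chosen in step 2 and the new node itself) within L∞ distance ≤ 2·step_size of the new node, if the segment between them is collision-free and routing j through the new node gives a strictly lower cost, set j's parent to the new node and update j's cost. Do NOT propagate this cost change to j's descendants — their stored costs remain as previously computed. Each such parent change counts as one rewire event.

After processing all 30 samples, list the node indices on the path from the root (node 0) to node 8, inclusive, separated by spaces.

1. q=(29,27) nearest=0 d=27 new=(6,6) → add node 1 parent=0 cost=4
2. q=(40,7) nearest=1 d=34 new=(10,7) → add node 2 parent=1 cost=8
3. q=(28,12) nearest=2 d=18 new=(14,11) → add node 3 parent=2 cost=12
4. q=(33,26) nearest=3 d=19 new=(18,15) → add node 4 parent=3 cost=16
5. q=(29,31) nearest=4 d=16 new=(22,19) → add node 5 parent=4 cost=20
6. q=(29,28) nearest=5 d=9 new=(26,23) → blocked by [22,28]×[23,25], reject
7. q=(26,24) nearest=5 d=5 new=(26,23) → blocked by [22,28]×[23,25], reject
8. q=(9,6) nearest=2 d=1 new=(9,6) → add node 6 parent=2 cost=9
9. q=(18,22) nearest=5 d=4 new=(18,22) → blocked by [18,20]×[19,21], reject
10. q=(14,12) nearest=3 d=1 new=(14,12) → add node 7 parent=3 cost=13
11. q=(19,14) nearest=4 d=1 new=(19,14) → add node 8 parent=4 cost=17
12. q=(10,19) nearest=7 d=7 new=(10,16) → blocked by [8,12]×[10,14], reject
13. q=(20,20) nearest=5 d=2 new=(20,20) → blocked by [18,20]×[19,21], reject
14. q=(32,17) nearest=5 d=10 new=(26,17) → add node 9 parent=5 cost=24
15. q=(31,7) nearest=9 d=10 new=(30,13) → add node 10 parent=9 cost=28
16. q=(27,26) nearest=5 d=7 new=(26,23) → blocked by [22,28]×[23,25], reject
17. q=(26,2) nearest=10 d=11 new=(26,9) → add node 11 parent=10 cost=32
18. q=(14,26) nearest=5 d=8 new=(18,23) → blocked by [18,20]×[19,21], reject
19. q=(22,31) nearest=5 d=12 new=(22,23) → blocked by [22,28]×[23,25], reject
20. q=(13,24) nearest=4 d=9 new=(14,19) → add node 12 parent=4 cost=20
21. q=(20,15) nearest=8 d=1 new=(20,15) → add node 13 parent=8 cost=18; rewire 11→13 (24<32)
22. q=(15,14) nearest=7 d=2 new=(15,14) → add node 14 parent=7 cost=15
23. q=(23,2) nearest=11 d=7 new=(23,5) → add node 15 parent=11 cost=28
24. q=(29,30) nearest=5 d=11 new=(26,23) → blocked by [22,28]×[23,25], reject
25. q=(18,4) nearest=15 d=5 new=(19,4) → add node 16 parent=15 cost=32
26. q=(12,30) nearest=5 d=11 new=(18,23) → blocked by [18,20]×[19,21], reject
27. q=(3,27) nearest=12 d=11 new=(10,23) → blocked by [7,12]×[19,25], reject
28. q=(19,1) nearest=16 d=3 new=(19,1) → add node 17 parent=16 cost=35
29. q=(18,29) nearest=5 d=10 new=(18,23) → blocked by [18,20]×[19,21], reject
30. q=(5,21) nearest=7 d=9 new=(10,16) → blocked by [8,12]×[10,14], reject

Path: 0 1 2 3 4 8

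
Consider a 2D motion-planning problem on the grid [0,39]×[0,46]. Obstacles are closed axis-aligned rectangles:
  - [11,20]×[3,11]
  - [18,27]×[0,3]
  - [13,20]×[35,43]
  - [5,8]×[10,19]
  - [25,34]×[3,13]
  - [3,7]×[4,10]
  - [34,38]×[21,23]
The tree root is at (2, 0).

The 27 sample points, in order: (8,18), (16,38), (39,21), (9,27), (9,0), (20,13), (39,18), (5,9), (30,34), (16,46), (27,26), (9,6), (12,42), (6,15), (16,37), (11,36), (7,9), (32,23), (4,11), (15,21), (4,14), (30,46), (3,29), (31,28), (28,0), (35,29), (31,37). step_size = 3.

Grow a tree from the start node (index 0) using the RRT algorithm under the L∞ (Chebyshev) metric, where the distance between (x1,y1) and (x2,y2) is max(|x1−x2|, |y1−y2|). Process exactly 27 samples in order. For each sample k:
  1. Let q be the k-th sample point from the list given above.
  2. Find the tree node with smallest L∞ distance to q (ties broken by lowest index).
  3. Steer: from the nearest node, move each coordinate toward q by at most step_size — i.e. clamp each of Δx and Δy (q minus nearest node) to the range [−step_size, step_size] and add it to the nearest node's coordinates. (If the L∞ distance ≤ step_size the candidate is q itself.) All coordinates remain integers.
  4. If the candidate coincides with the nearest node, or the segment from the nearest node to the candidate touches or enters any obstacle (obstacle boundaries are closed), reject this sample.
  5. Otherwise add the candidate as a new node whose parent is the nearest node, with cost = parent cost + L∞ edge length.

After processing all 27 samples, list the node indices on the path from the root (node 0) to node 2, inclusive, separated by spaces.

Path: 0 1 2

1. q=(8,18) nearest=0 d=18 new=(5,3) → add node 1 parent=0 cost=3
2. q=(16,38) nearest=1 d=35 new=(8,6) → blocked by [3,7]×[4,10], reject
3. q=(39,21) nearest=1 d=34 new=(8,6) → blocked by [3,7]×[4,10], reject
4. q=(9,27) nearest=1 d=24 new=(8,6) → blocked by [3,7]×[4,10], reject
5. q=(9,0) nearest=1 d=4 new=(8,0) → add node 2 parent=1 cost=6
6. q=(20,13) nearest=2 d=13 new=(11,3) → blocked by [11,20]×[3,11], reject
7. q=(39,18) nearest=2 d=31 new=(11,3) → blocked by [11,20]×[3,11], reject
8. q=(5,9) nearest=1 d=6 new=(5,6) → blocked by [3,7]×[4,10], reject
9. q=(30,34) nearest=1 d=31 new=(8,6) → blocked by [3,7]×[4,10], reject
10. q=(16,46) nearest=1 d=43 new=(8,6) → blocked by [3,7]×[4,10], reject
11. q=(27,26) nearest=1 d=23 new=(8,6) → blocked by [3,7]×[4,10], reject
12. q=(9,6) nearest=1 d=4 new=(8,6) → blocked by [3,7]×[4,10], reject
13. q=(12,42) nearest=1 d=39 new=(8,6) → blocked by [3,7]×[4,10], reject
14. q=(6,15) nearest=1 d=12 new=(6,6) → blocked by [3,7]×[4,10], reject
15. q=(16,37) nearest=1 d=34 new=(8,6) → blocked by [3,7]×[4,10], reject
16. q=(11,36) nearest=1 d=33 new=(8,6) → blocked by [3,7]×[4,10], reject
17. q=(7,9) nearest=1 d=6 new=(7,6) → blocked by [3,7]×[4,10], reject
18. q=(32,23) nearest=2 d=24 new=(11,3) → blocked by [11,20]×[3,11], reject
19. q=(4,11) nearest=1 d=8 new=(4,6) → blocked by [3,7]×[4,10], reject
20. q=(15,21) nearest=1 d=18 new=(8,6) → blocked by [3,7]×[4,10], reject
21. q=(4,14) nearest=1 d=11 new=(4,6) → blocked by [3,7]×[4,10], reject
22. q=(30,46) nearest=1 d=43 new=(8,6) → blocked by [3,7]×[4,10], reject
23. q=(3,29) nearest=1 d=26 new=(3,6) → blocked by [3,7]×[4,10], reject
24. q=(31,28) nearest=1 d=26 new=(8,6) → blocked by [3,7]×[4,10], reject
25. q=(28,0) nearest=2 d=20 new=(11,0) → add node 3 parent=2 cost=9
26. q=(35,29) nearest=2 d=29 new=(11,3) → blocked by [11,20]×[3,11], reject
27. q=(31,37) nearest=1 d=34 new=(8,6) → blocked by [3,7]×[4,10], reject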